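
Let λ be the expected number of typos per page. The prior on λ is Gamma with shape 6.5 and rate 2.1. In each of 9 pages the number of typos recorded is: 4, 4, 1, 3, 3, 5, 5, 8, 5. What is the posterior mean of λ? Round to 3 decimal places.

Posterior mean ≈ 4.009

The Poisson likelihood adds the total count to the shape and the number of exposure periods to the rate. Here ∑xᵢ = 38 and n = 9, so shape 6.5→44.5 and rate 2.1→11.1.
E[λ | data] = 44.5/11.1 = 4.009.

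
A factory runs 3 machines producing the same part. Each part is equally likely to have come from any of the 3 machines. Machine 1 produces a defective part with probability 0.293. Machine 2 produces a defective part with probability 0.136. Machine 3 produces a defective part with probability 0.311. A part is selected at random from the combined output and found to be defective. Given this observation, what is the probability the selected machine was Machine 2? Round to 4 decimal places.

P(defective|M1) = 0.293; P(defective|M2) = 0.136; P(defective|M3) = 0.311.
Prior × likelihood for each source: 0.333333·0.293=0.09767, 0.333333·0.136=0.04533, 0.333333·0.311=0.1037. Summing gives P(defective) = 0.24667.
P(Machine 2 | defective) = 0.04533 / 0.24667 = 0.1838.

Posterior probability ≈ 0.1838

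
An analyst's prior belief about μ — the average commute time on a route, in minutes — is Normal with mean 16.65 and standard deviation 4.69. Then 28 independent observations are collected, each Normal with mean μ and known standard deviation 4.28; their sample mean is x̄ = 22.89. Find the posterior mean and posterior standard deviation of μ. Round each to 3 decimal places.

Posterior mean ≈ 22.710; posterior SD ≈ 0.797

With known σ, the Normal prior is conjugate. Weight on the data is w = (n/σ²)/(n/σ² + 1/τ₀²) = 1.52852/(1.52852+0.0454626) = 0.97112.
Posterior mean = w·x̄ + (1−w)·μ₀ = 0.97112·22.89 + 0.028884·16.65 = 22.710. Posterior variance = 1/(1.52852+0.0454626) = 0.635332, so SD = 0.797.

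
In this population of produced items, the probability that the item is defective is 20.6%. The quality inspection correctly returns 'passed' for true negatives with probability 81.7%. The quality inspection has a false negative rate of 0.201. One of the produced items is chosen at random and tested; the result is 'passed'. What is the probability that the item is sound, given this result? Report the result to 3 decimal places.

P(¬H | E) ≈ 0.940

Write H for 'the item is defective'. Prior odds H:¬H = 0.206/0.794 = 0.25945. For the 'passed' outcome, the likelihood ratio is 0.201/0.817 = 0.24602.
Posterior odds = 0.25945 × 0.24602 = 0.063829, so P(H|E) = 0.063829/(1+0.063829) = 0.060. Then P(¬H|E) = 1 − 0.060 = 0.940.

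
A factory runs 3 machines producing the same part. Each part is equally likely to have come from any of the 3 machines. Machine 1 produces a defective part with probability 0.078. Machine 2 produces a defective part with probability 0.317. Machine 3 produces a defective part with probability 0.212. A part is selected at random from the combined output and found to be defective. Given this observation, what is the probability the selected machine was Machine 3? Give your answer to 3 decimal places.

Posterior probability ≈ 0.349

P(defective|M1) = 0.078; P(defective|M2) = 0.317; P(defective|M3) = 0.212.
Prior × likelihood for each source: 0.333333·0.078=0.02600, 0.333333·0.317=0.1057, 0.333333·0.212=0.07067. Summing gives P(defective) = 0.20233.
P(Machine 3 | defective) = 0.07067 / 0.20233 = 0.349.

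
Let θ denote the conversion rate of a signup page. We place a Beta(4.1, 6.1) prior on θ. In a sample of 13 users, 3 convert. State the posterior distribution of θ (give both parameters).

The binomial likelihood is conjugate to the Beta prior: with 3 successes and 10 failures, the posterior is Beta(4.1+3, 6.1+10) = Beta(7.1, 16.1).

Posterior: Beta(7.1, 16.1)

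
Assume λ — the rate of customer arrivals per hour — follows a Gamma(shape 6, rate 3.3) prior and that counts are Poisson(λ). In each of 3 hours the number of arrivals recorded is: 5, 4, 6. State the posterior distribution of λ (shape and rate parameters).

Posterior: Gamma(shape=21, rate=6.3)

The Poisson likelihood adds the total count to the shape and the number of exposure periods to the rate. Here ∑xᵢ = 15 and n = 3, so shape 6→21 and rate 3.3→6.3.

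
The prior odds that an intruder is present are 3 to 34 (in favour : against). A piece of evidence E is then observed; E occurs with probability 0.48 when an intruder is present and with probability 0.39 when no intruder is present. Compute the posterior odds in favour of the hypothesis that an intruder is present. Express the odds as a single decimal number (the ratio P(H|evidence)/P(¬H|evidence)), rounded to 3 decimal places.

Prior odds = 3/34 = 0.088235.
Likelihood ratio for E = 0.48/0.39 = 1.2308.
Posterior odds = prior odds × LR = 0.10860.

Posterior odds ≈ 0.109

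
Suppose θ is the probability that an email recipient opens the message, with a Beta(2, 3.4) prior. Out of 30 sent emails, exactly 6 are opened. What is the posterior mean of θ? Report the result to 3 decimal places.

Observing 6 successes and 24 failures updates Beta(2, 3.4) by adding the success and failure counts to the two shape parameters: α = 2+6 = 8, β = 3.4+24 = 27.4.
Posterior mean = α/(α+β) = 8/35.4 = 0.226.

Posterior mean ≈ 0.226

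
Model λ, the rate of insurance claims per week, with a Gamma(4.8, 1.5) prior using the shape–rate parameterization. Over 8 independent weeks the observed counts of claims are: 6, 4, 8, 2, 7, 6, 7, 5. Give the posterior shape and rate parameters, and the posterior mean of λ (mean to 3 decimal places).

Total count ∑xᵢ = 45 over n = 8 weeks.
Gamma is conjugate to the Poisson likelihood: posterior is Gamma(shape = 4.8+45 = 49.8, rate = 1.5+8 = 9.5).
Posterior mean = shape/rate = 49.8/9.5 = 5.242.

Posterior: Gamma(shape=49.8, rate=9.5); mean ≈ 5.242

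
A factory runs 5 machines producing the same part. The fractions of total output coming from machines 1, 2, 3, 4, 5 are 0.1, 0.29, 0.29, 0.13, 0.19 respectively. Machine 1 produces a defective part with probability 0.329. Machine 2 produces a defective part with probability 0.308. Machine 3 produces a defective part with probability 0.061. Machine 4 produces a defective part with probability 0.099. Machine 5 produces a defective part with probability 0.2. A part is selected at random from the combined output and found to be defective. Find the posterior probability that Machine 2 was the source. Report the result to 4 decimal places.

Posterior probability ≈ 0.4682

Tabulate prior·likelihood by source: [1] prior 0.1, lik 0.329, product 0.03290; [2] prior 0.29, lik 0.308, product 0.08932; [3] prior 0.29, lik 0.061, product 0.01769; [4] prior 0.13, lik 0.099, product 0.01287; [5] prior 0.19, lik 0.2, product 0.03800.
Normalizing constant = 0.19078; the posterior for Machine 2 is its product over the sum, 0.08932/0.19078 = 0.4682.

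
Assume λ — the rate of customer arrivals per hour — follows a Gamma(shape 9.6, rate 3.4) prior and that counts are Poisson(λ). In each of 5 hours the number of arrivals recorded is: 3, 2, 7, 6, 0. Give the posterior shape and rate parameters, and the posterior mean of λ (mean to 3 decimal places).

Posterior: Gamma(shape=27.6, rate=8.4); mean ≈ 3.286

The Poisson likelihood adds the total count to the shape and the number of exposure periods to the rate. Here ∑xᵢ = 18 and n = 5, so shape 9.6→27.6 and rate 3.4→8.4.
Posterior mean = shape/rate = 27.6/8.4 = 3.286.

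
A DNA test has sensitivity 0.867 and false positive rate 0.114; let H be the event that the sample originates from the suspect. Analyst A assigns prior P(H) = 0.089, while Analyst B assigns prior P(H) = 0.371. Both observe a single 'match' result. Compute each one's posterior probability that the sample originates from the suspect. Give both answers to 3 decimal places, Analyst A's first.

The likelihood ratio for a 'match' result is 0.867/0.114 = 7.6053.
Analyst A: prior odds 0.089/0.911 = 0.097695; posterior odds 0.74299; posterior probability 0.426.
Analyst B: prior odds 0.371/0.629 = 0.58983; posterior odds 4.4858; posterior probability 0.818.

Analyst A: 0.426; Analyst B: 0.818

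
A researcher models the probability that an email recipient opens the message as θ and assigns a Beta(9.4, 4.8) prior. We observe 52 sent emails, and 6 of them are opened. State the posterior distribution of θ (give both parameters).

The binomial likelihood is conjugate to the Beta prior: with 6 successes and 46 failures, the posterior is Beta(9.4+6, 4.8+46) = Beta(15.4, 50.8).

Posterior: Beta(15.4, 50.8)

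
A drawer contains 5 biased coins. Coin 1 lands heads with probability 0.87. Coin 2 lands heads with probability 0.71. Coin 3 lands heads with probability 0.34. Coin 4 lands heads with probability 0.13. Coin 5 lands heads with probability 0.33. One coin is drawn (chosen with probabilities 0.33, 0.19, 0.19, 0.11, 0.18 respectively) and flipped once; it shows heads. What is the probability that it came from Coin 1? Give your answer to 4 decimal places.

Tabulate prior·likelihood by source: [1] prior 0.33, lik 0.87, product 0.2871; [2] prior 0.19, lik 0.71, product 0.1349; [3] prior 0.19, lik 0.34, product 0.06460; [4] prior 0.11, lik 0.13, product 0.01430; [5] prior 0.18, lik 0.33, product 0.05940.
Normalizing constant = 0.56030; the posterior for Coin 1 is its product over the sum, 0.2871/0.56030 = 0.5124.

Posterior probability ≈ 0.5124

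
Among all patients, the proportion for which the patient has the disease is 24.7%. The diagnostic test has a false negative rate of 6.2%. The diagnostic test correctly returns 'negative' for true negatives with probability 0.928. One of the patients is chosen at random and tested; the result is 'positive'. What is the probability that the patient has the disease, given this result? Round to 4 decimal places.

P(H | E) ≈ 0.8104

Let H be the event that the patient has the disease. P(H) = 0.247, so P(¬H) = 0.753. With E the 'positive' result, P(E|H) = 0.938 and P(E|¬H) = 0.072.
P(E) = 0.938·0.247 + 0.072·0.753 = 0.23169 + 0.054216 = 0.28590.
By Bayes' theorem, P(H|E) = 0.23169 / 0.28590 = 0.8104.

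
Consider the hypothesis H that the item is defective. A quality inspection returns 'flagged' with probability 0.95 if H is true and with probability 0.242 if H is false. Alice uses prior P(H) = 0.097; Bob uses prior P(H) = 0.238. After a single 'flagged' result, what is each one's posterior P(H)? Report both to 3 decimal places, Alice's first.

The likelihood ratio for a 'flagged' result is 0.95/0.242 = 3.9256.
Alice: prior odds 0.097/0.903 = 0.10742; posterior odds 0.42169; posterior probability 0.297.
Bob: prior odds 0.238/0.762 = 0.31234; posterior odds 1.2261; posterior probability 0.551.

Alice: 0.297; Bob: 0.551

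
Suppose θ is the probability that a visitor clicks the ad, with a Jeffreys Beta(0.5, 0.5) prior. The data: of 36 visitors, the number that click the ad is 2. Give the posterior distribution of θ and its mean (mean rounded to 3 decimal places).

The binomial likelihood is conjugate to the Beta prior: with 2 successes and 34 failures, the posterior is Beta(0.5+2, 0.5+34) = Beta(2.5, 34.5).
Posterior mean = α/(α+β) = 2.5/37 = 0.068.

Posterior: Beta(2.5, 34.5); mean ≈ 0.068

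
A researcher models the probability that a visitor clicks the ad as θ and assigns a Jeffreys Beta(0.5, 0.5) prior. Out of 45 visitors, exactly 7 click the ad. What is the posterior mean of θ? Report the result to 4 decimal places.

The binomial likelihood is conjugate to the Beta prior: with 7 successes and 38 failures, the posterior is Beta(0.5+7, 0.5+38) = Beta(7.5, 38.5).
E[θ | data] = 7.5/(7.5+38.5) = 0.1630.

Posterior mean ≈ 0.1630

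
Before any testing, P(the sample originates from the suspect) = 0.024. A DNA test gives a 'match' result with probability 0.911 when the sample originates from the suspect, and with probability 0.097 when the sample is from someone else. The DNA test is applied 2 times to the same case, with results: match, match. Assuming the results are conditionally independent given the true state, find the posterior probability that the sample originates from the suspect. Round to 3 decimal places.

With H the event that the sample originates from the suspect, the joint likelihood of the observed sequence is P(data|H) = 0.911·0.911 = 0.82992 and P(data|¬H) = 0.097·0.097 = 0.0094090.
Bayes: P(H|data) = 0.024·0.82992 / (0.024·0.82992 + 0.976·0.0094090) = 0.019918/0.029101 = 0.6844.

Posterior P(H) ≈ 0.684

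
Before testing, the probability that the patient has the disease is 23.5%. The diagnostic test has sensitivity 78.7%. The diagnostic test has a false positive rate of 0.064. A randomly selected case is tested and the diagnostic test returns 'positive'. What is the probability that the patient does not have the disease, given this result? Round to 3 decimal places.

P(¬H | E) ≈ 0.209

Let H be the event that the patient has the disease. P(H) = 0.235, so P(¬H) = 0.765. With E the 'positive' result, P(E|H) = 0.787 and P(E|¬H) = 0.064.
P(E) = 0.787·0.235 + 0.064·0.765 = 0.18494 + 0.048960 = 0.23391.
By Bayes' theorem, P(H|E) = 0.18494 / 0.23391 = 0.791. Hence P(¬H|E) = 1 − 0.791 = 0.209.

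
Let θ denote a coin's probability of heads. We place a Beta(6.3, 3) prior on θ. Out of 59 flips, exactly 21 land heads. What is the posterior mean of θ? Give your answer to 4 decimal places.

Observing 21 successes and 38 failures updates Beta(6.3, 3) by adding the success and failure counts to the two shape parameters: α = 6.3+21 = 27.3, β = 3+38 = 41.
E[θ | data] = 27.3/(27.3+41) = 0.3997.

Posterior mean ≈ 0.3997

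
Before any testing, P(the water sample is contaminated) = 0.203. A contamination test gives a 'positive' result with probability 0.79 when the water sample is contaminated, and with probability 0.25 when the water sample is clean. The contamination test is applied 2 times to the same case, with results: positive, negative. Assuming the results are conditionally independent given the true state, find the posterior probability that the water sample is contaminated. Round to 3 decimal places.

Let H be the event that the water sample is contaminated; start with P(H) = 0.203. P('positive'|H) = 0.79, P('positive'|¬H) = 0.25.
Update on result 1 ('positive'): P(H) ← 0.79·0.2030 / (0.79·0.2030 + 0.25·0.7970) = 0.16037/0.35962 = 0.4459.
Update on result 2 ('negative'): P(H) ← 0.21·0.4459 / (0.21·0.4459 + 0.75·0.5541) = 0.093648/0.50919 = 0.1839.

Posterior P(H) ≈ 0.184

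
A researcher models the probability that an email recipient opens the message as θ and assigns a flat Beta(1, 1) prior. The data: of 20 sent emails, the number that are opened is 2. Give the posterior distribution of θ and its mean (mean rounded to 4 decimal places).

Observing 2 successes and 18 failures updates Beta(1, 1) by adding the success and failure counts to the two shape parameters: α = 1+2 = 3, β = 1+18 = 19.
E[θ | data] = 3/(3+19) = 0.1364.

Posterior: Beta(3, 19); mean ≈ 0.1364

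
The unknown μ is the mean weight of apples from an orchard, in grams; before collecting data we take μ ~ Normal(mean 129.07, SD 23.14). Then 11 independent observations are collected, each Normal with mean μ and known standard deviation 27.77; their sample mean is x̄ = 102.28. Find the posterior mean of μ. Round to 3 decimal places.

With known σ, the Normal prior is conjugate. Weight on the data is w = (n/σ²)/(n/σ² + 1/τ₀²) = 0.0142640/(0.0142640+0.00186755) = 0.88423.
Posterior mean = w·x̄ + (1−w)·μ₀ = 0.88423·102.28 + 0.11577·129.07 = 105.381.

Posterior mean ≈ 105.381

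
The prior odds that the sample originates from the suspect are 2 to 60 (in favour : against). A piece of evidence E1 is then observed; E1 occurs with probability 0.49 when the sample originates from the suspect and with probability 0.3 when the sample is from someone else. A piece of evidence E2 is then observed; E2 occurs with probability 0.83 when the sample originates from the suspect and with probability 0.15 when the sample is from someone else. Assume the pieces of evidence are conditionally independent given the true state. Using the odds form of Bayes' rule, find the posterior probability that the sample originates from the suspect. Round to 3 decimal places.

Prior odds = 2/60 = 0.033333. In log-odds, ln(0.033333) = -3.4012.
Add log likelihood ratios: ln(1.6333) + ln(5.5333) = 2.2014.
Posterior log-odds = -1.1998, so posterior odds = exp(-1.1998) = 0.30126. Converting, P(H|E) = 0.30126/1.3013 = 0.232.

Posterior probability ≈ 0.232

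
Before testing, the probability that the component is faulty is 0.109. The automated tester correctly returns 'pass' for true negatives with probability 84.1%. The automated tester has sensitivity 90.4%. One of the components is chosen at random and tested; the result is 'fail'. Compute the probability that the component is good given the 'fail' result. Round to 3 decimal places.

Let H be the event that the component is faulty. P(H) = 0.109, so P(¬H) = 0.891. With E the 'fail' result, P(E|H) = 0.904 and P(E|¬H) = 0.159.
P(E) = 0.904·0.109 + 0.159·0.891 = 0.098536 + 0.14167 = 0.24021.
By Bayes' theorem, P(H|E) = 0.098536 / 0.24021 = 0.410. Hence P(¬H|E) = 1 − 0.410 = 0.590.

P(¬H | E) ≈ 0.590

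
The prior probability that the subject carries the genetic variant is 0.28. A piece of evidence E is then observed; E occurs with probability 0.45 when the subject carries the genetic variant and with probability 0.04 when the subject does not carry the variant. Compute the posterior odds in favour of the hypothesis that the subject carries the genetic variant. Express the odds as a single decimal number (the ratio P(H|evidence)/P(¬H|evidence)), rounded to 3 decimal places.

Prior odds = 0.28/(1−0.28) = 0.38889. In log-odds, ln(0.38889) = -0.94446.
Add log likelihood ratio: ln(11.250) = 2.4204.
Posterior log-odds = 1.4759, so posterior odds = exp(1.4759) = 4.3750.

Posterior odds ≈ 4.375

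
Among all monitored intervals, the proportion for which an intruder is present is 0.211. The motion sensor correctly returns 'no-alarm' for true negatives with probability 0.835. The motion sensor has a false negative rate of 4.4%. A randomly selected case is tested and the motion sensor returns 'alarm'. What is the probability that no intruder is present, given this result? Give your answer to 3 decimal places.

P(¬H | E) ≈ 0.392

Write H for 'an intruder is present'. Prior odds H:¬H = 0.211/0.789 = 0.26743. For the 'alarm' outcome, the likelihood ratio is 0.956/0.165 = 5.7939.
Posterior odds = 0.26743 × 5.7939 = 1.5495, so P(H|E) = 1.5495/(1+1.5495) = 0.608. Then P(¬H|E) = 1 − 0.608 = 0.392.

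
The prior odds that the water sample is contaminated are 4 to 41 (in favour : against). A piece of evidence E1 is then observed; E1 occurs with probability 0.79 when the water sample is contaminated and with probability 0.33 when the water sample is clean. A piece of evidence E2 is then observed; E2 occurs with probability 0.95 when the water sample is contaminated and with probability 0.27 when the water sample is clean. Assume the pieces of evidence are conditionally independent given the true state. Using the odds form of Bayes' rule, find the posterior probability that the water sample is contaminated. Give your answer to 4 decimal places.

Prior odds = 4/41 = 0.097561.
Likelihood ratio for E1 = 0.79/0.33 = 2.3939.
Likelihood ratio for E2 = 0.95/0.27 = 3.5185.
Posterior odds = prior odds × LR₁ × LR₂ = 0.82177.
Posterior probability = odds/(1+odds) = 0.82177/1.8218 = 0.4511.

Posterior probability ≈ 0.4511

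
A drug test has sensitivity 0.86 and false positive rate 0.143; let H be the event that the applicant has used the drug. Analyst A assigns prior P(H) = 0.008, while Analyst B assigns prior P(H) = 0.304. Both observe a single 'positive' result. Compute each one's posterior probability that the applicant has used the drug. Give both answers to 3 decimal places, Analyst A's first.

Analyst A: 0.046; Analyst B: 0.724

The likelihood ratio for a 'positive' result is 0.86/0.143 = 6.0140.
Analyst A: prior odds 0.008/0.992 = 0.0080645; posterior odds 0.048500; posterior probability 0.046.
Analyst B: prior odds 0.304/0.696 = 0.43678; posterior odds 2.6268; posterior probability 0.724.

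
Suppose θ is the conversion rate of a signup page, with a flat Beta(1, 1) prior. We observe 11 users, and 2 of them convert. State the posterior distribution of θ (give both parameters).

Posterior: Beta(3, 10)

Observing 2 successes and 9 failures updates Beta(1, 1) by adding the success and failure counts to the two shape parameters: α = 1+2 = 3, β = 1+9 = 10.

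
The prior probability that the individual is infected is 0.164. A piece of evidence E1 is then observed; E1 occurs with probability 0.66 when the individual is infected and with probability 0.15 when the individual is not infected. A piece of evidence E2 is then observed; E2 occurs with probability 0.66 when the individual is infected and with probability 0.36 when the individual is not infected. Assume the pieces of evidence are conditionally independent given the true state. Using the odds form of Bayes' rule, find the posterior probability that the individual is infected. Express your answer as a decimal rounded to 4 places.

Posterior probability ≈ 0.6128

Prior odds = 0.164/(1−0.164) = 0.19617.
Likelihood ratio for E1 = 0.66/0.15 = 4.4000.
Likelihood ratio for E2 = 0.66/0.36 = 1.8333.
Posterior odds = prior odds × LR₁ × LR₂ = 1.5825.
Posterior probability = odds/(1+odds) = 1.5825/2.5825 = 0.6128.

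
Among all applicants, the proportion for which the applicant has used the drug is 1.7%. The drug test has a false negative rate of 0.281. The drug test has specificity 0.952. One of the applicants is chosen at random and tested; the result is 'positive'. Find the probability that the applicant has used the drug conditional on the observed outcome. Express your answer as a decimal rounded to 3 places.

Let H be the event that the applicant has used the drug. P(H) = 0.017, so P(¬H) = 0.983. With E the 'positive' result, P(E|H) = 0.719 and P(E|¬H) = 0.048.
P(E) = 0.719·0.017 + 0.048·0.983 = 0.012223 + 0.047184 = 0.059407.
By Bayes' theorem, P(H|E) = 0.012223 / 0.059407 = 0.206.

P(H | E) ≈ 0.206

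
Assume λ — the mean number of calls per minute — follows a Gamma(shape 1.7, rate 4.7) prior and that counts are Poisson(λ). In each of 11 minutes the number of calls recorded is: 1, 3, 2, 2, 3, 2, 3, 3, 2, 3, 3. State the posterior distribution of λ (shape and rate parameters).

Posterior: Gamma(shape=28.7, rate=15.7)

The Poisson likelihood adds the total count to the shape and the number of exposure periods to the rate. Here ∑xᵢ = 27 and n = 11, so shape 1.7→28.7 and rate 4.7→15.7.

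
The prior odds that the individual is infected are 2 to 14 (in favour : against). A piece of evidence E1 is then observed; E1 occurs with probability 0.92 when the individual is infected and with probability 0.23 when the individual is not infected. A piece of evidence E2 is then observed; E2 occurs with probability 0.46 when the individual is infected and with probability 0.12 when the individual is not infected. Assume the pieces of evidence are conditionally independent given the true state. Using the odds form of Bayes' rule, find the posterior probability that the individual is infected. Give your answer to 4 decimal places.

Posterior probability ≈ 0.6866

Prior odds = 2/14 = 0.14286.
Likelihood ratio for E1 = 0.92/0.23 = 4.0000.
Likelihood ratio for E2 = 0.46/0.12 = 3.8333.
Posterior odds = prior odds × LR₁ × LR₂ = 2.1905.
Posterior probability = odds/(1+odds) = 2.1905/3.1905 = 0.6866.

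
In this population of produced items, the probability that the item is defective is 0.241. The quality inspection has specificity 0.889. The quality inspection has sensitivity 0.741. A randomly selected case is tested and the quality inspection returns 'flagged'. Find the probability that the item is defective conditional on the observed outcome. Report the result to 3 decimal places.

P(H | E) ≈ 0.679

Let H be the event that the item is defective. P(H) = 0.241, so P(¬H) = 0.759. With E the 'flagged' result, P(E|H) = 0.741 and P(E|¬H) = 0.111.
P(E) = 0.741·0.241 + 0.111·0.759 = 0.17858 + 0.084249 = 0.26283.
By Bayes' theorem, P(H|E) = 0.17858 / 0.26283 = 0.679.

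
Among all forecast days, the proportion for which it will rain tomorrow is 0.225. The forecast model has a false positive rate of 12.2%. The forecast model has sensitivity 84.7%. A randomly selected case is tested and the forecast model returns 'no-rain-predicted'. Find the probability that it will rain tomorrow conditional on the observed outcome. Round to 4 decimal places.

Write H for 'it will rain tomorrow'. Prior odds H:¬H = 0.225/0.775 = 0.29032. For the 'no-rain-predicted' outcome, the likelihood ratio is 0.153/0.878 = 0.17426.
Posterior odds = 0.29032 × 0.17426 = 0.050592, so P(H|E) = 0.050592/(1+0.050592) = 0.0482.

P(H | E) ≈ 0.0482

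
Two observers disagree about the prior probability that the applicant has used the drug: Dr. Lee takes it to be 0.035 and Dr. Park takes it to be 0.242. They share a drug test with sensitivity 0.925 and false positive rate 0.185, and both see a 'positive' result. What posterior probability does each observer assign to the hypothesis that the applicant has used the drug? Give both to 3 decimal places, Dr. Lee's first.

Dr. Lee: 0.154; Dr. Park: 0.615

P('+'|H) = 0.925, P('+'|¬H) = 0.185.
Dr. Lee: numerator 0.925·0.035 = 0.032375; evidence = 0.032375+0.185·0.965 = 0.21090; posterior = 0.154.
Dr. Park: numerator 0.925·0.242 = 0.22385; evidence = 0.22385+0.185·0.758 = 0.36408; posterior = 0.615.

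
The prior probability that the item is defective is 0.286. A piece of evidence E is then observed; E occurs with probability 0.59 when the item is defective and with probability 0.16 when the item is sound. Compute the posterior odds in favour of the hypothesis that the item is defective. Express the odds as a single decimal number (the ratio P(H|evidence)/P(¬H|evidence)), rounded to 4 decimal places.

Posterior odds ≈ 1.4771

Prior odds = 0.286/(1−0.286) = 0.40056.
Likelihood ratio for E = 0.59/0.16 = 3.6875.
Posterior odds = prior odds × LR = 1.4771.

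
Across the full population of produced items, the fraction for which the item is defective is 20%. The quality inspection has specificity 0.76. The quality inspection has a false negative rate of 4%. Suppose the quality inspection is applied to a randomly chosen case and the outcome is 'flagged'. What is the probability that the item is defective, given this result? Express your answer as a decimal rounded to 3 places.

P(H | E) ≈ 0.500

Let H be the event that the item is defective. P(H) = 0.2, so P(¬H) = 0.8. With E the 'flagged' result, P(E|H) = 0.96 and P(E|¬H) = 0.24.
P(E) = 0.96·0.2 + 0.24·0.8 = 0.19200 + 0.19200 = 0.38400.
By Bayes' theorem, P(H|E) = 0.19200 / 0.38400 = 0.500.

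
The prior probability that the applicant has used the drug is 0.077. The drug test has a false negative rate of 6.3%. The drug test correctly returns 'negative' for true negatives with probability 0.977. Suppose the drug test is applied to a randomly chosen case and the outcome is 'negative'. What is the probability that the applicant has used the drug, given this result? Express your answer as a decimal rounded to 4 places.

P(H | E) ≈ 0.0054

Write H for 'the applicant has used the drug'. Prior odds H:¬H = 0.077/0.923 = 0.083424. For the 'negative' outcome, the likelihood ratio is 0.063/0.977 = 0.064483.
Posterior odds = 0.083424 × 0.064483 = 0.0053794, so P(H|E) = 0.0053794/(1+0.0053794) = 0.0054.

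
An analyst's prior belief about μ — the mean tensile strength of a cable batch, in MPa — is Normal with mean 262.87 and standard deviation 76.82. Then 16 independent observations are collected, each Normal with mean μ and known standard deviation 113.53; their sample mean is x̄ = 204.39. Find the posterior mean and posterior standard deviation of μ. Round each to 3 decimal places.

Posterior mean ≈ 211.414; posterior SD ≈ 26.623

Prior precision 1/τ₀² = 1/76.82² = 0.00016945; data precision n/σ² = 16/113.53² = 0.00124136.
Posterior precision = 0.00016945 + 0.00124136 = 0.00141082, giving posterior SD = 1/√0.00141082 = 26.623.
Posterior mean = (0.00016945·262.87 + 0.00124136·204.39) / 0.00141082 = 211.414.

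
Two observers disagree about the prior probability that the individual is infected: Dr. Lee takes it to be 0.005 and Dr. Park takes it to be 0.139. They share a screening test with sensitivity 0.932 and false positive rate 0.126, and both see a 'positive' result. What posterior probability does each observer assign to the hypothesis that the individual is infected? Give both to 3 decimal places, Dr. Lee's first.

Dr. Lee: 0.036; Dr. Park: 0.544

P('+'|H) = 0.932, P('+'|¬H) = 0.126.
Dr. Lee: numerator 0.932·0.005 = 0.0046600; evidence = 0.0046600+0.126·0.995 = 0.13003; posterior = 0.036.
Dr. Park: numerator 0.932·0.139 = 0.12955; evidence = 0.12955+0.126·0.861 = 0.23803; posterior = 0.544.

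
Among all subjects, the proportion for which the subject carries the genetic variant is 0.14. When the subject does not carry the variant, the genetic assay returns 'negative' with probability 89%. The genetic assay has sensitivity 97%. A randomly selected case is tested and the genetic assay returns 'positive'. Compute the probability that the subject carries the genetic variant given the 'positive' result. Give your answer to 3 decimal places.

P(H | E) ≈ 0.589

Let H be the event that the subject carries the genetic variant. P(H) = 0.14, so P(¬H) = 0.86. With E the 'positive' result, P(E|H) = 0.97 and P(E|¬H) = 0.11.
P(E) = 0.97·0.14 + 0.11·0.86 = 0.13580 + 0.094600 = 0.23040.
By Bayes' theorem, P(H|E) = 0.13580 / 0.23040 = 0.589.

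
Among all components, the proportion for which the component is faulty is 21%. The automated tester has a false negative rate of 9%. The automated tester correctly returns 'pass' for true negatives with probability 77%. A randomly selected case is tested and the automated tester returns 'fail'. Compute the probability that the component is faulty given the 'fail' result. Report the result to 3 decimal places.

P(H | E) ≈ 0.513

Let H be the event that the component is faulty. P(H) = 0.21, so P(¬H) = 0.79. With E the 'fail' result, P(E|H) = 0.91 and P(E|¬H) = 0.23.
P(E) = 0.91·0.21 + 0.23·0.79 = 0.19110 + 0.18170 = 0.37280.
By Bayes' theorem, P(H|E) = 0.19110 / 0.37280 = 0.513.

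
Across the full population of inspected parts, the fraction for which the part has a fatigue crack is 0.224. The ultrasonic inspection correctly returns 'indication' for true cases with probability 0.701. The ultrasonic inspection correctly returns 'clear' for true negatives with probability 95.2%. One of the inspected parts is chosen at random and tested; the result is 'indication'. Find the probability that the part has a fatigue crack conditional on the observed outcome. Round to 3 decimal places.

P(H | E) ≈ 0.808

Write H for 'the part has a fatigue crack'. Prior odds H:¬H = 0.224/0.776 = 0.28866. For the 'indication' outcome, the likelihood ratio is 0.701/0.048 = 14.604.
Posterior odds = 0.28866 × 14.604 = 4.2156, so P(H|E) = 4.2156/(1+4.2156) = 0.808.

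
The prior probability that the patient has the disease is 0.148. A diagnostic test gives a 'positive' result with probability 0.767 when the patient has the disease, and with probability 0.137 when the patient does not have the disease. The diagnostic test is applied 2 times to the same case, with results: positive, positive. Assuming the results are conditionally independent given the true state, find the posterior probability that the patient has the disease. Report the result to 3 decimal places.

Posterior P(H) ≈ 0.845

Let H be the event that the patient has the disease; start with P(H) = 0.148. P('positive'|H) = 0.767, P('positive'|¬H) = 0.137.
Update on result 1 ('positive'): P(H) ← 0.767·0.1480 / (0.767·0.1480 + 0.137·0.8520) = 0.11352/0.23024 = 0.4930.
Update on result 2 ('positive'): P(H) ← 0.767·0.4930 / (0.767·0.4930 + 0.137·0.5070) = 0.37816/0.44761 = 0.8448.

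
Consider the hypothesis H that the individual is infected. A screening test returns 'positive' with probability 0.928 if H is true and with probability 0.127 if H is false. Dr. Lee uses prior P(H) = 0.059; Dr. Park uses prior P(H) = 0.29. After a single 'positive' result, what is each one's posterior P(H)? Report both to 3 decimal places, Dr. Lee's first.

The likelihood ratio for a 'positive' result is 0.928/0.127 = 7.3071.
Dr. Lee: prior odds 0.059/0.941 = 0.062699; posterior odds 0.45815; posterior probability 0.314.
Dr. Park: prior odds 0.29/0.71 = 0.40845; posterior odds 2.9846; posterior probability 0.749.

Dr. Lee: 0.314; Dr. Park: 0.749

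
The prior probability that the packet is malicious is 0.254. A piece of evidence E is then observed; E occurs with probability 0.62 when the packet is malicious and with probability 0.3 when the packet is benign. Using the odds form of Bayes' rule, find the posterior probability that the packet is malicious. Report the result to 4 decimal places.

Posterior probability ≈ 0.4130

Prior odds = 0.254/(1−0.254) = 0.34048. In log-odds, ln(0.34048) = -1.0774.
Add log likelihood ratio: ln(2.0667) = 0.72594.
Posterior log-odds = -0.35145, so posterior odds = exp(-0.35145) = 0.70366. Converting, P(H|E) = 0.70366/1.7037 = 0.4130.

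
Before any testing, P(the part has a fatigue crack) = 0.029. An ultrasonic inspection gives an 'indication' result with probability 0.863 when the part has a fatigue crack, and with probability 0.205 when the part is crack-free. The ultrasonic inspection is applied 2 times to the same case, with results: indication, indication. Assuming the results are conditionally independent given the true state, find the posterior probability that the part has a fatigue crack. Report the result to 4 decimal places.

Posterior P(H) ≈ 0.3461

With H the event that the part has a fatigue crack, the joint likelihood of the observed sequence is P(data|H) = 0.863·0.863 = 0.74477 and P(data|¬H) = 0.205·0.205 = 0.042025.
Bayes: P(H|data) = 0.029·0.74477 / (0.029·0.74477 + 0.971·0.042025) = 0.021598/0.062405 = 0.3461.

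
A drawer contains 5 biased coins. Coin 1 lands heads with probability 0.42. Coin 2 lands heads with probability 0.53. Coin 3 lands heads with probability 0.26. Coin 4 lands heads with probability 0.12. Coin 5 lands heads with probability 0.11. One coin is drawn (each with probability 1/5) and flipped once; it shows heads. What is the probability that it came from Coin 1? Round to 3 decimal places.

P(heads|C1) = 0.42; P(heads|C2) = 0.53; P(heads|C3) = 0.26; P(heads|C4) = 0.12; P(heads|C5) = 0.11.
Prior × likelihood for each source: 0.2·0.42=0.08400, 0.2·0.53=0.1060, 0.2·0.26=0.05200, 0.2·0.12=0.02400, 0.2·0.11=0.02200. Summing gives P(heads) = 0.28800.
P(Coin 1 | heads) = 0.08400 / 0.28800 = 0.292.

Posterior probability ≈ 0.292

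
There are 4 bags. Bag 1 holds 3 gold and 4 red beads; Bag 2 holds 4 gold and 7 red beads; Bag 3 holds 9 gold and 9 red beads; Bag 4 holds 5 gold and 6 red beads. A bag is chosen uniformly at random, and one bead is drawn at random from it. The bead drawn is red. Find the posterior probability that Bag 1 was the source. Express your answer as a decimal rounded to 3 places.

Posterior probability ≈ 0.254

P(red|Bag 1) = 0.5714; P(red|Bag 2) = 0.6364; P(red|Bag 3) = 0.5; P(red|Bag 4) = 0.5455.
Prior × likelihood for each source: 0.25·0.5714=0.1429, 0.25·0.6364=0.1591, 0.25·0.5=0.1250, 0.25·0.5455=0.1364. Summing gives P(red) = 0.56331.
P(Bag 1 | red) = 0.1429 / 0.56331 = 0.254.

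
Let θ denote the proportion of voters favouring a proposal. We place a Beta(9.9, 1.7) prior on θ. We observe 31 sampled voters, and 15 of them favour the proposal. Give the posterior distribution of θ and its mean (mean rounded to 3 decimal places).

The binomial likelihood is conjugate to the Beta prior: with 15 successes and 16 failures, the posterior is Beta(9.9+15, 1.7+16) = Beta(24.9, 17.7).
E[θ | data] = 24.9/(24.9+17.7) = 0.585.

Posterior: Beta(24.9, 17.7); mean ≈ 0.585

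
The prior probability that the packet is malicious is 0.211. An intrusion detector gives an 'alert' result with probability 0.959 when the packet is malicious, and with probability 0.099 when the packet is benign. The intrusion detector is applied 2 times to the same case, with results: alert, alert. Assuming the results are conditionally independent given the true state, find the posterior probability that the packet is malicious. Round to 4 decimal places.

Posterior P(H) ≈ 0.9617

Let H be the event that the packet is malicious; start with P(H) = 0.211. P('alert'|H) = 0.959, P('alert'|¬H) = 0.099.
Update on result 1 ('alert'): P(H) ← 0.959·0.2110 / (0.959·0.2110 + 0.099·0.7890) = 0.20235/0.28046 = 0.7215.
Update on result 2 ('alert'): P(H) ← 0.959·0.7215 / (0.959·0.7215 + 0.099·0.2785) = 0.69191/0.71948 = 0.9617.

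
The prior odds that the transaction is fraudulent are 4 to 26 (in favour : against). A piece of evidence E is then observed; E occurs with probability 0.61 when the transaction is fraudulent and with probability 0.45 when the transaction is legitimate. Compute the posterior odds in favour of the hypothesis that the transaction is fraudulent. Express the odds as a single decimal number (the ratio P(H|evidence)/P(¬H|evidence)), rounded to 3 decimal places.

Posterior odds ≈ 0.209

Prior odds = 4/26 = 0.15385.
Likelihood ratio for E = 0.61/0.45 = 1.3556.
Posterior odds = prior odds × LR = 0.20855.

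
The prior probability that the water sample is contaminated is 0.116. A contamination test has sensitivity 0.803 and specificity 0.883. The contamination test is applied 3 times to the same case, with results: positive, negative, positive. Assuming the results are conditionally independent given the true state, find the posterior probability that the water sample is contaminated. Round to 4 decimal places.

Posterior P(H) ≈ 0.5797

With H the event that the water sample is contaminated, the joint likelihood of the observed sequence is P(data|H) = 0.803·0.197·0.803 = 0.12703 and P(data|¬H) = 0.117·0.883·0.117 = 0.012087.
Bayes: P(H|data) = 0.116·0.12703 / (0.116·0.12703 + 0.884·0.012087) = 0.014735/0.025420 = 0.5797.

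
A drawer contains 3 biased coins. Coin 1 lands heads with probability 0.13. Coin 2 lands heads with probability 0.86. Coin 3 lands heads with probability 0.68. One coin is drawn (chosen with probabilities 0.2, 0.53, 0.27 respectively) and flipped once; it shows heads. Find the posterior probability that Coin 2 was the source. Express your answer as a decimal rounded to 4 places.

Posterior probability ≈ 0.6850

P(heads|C1) = 0.13; P(heads|C2) = 0.86; P(heads|C3) = 0.68.
Prior × likelihood for each source: 0.2·0.13=0.02600, 0.53·0.86=0.4558, 0.27·0.68=0.1836. Summing gives P(heads) = 0.66540.
P(Coin 2 | heads) = 0.4558 / 0.66540 = 0.6850.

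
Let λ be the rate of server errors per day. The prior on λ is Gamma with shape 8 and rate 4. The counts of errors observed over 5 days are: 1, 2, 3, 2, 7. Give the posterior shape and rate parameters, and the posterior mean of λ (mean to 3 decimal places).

The Poisson likelihood adds the total count to the shape and the number of exposure periods to the rate. Here ∑xᵢ = 15 and n = 5, so shape 8→23 and rate 4→9.
E[λ | data] = 23/9 = 2.556.

Posterior: Gamma(shape=23, rate=9); mean ≈ 2.556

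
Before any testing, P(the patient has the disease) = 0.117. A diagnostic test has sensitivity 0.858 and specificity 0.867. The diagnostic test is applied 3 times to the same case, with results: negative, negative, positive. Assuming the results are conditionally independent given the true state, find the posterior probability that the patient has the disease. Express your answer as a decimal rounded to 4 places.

Posterior P(H) ≈ 0.0224

Let H be the event that the patient has the disease; start with P(H) = 0.117. P('positive'|H) = 0.858, P('positive'|¬H) = 0.133.
Update on result 1 ('negative'): P(H) ← 0.142·0.1170 / (0.142·0.1170 + 0.867·0.8830) = 0.016614/0.78218 = 0.0212.
Update on result 2 ('negative'): P(H) ← 0.142·0.0212 / (0.142·0.0212 + 0.867·0.9788) = 0.0030162/0.85160 = 0.0035.
Update on result 3 ('positive'): P(H) ← 0.858·0.0035 / (0.858·0.0035 + 0.133·0.9965) = 0.0030389/0.13557 = 0.0224.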